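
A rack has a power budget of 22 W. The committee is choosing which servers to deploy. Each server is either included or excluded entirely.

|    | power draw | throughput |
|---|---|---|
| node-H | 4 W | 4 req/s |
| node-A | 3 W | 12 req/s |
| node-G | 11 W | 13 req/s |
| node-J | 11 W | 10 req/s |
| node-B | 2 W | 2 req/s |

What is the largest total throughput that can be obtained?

Treat it as a binary knapsack problem.
Allowing fractional choices, the relaxed optimum would be about 32.8, but servers are indivisible.
node-H + node-A + node-G + node-B: power draw 4 + 3 + 11 + 2 = 20 ≤ 22, throughput 4 + 12 + 13 + 2 = 31.
node-H + node-A + node-G: power draw 4 + 3 + 11 = 18 ≤ 22, throughput 4 + 12 + 13 = 29.
Best is node-H, node-A, node-G, and node-B with total throughput 31.

31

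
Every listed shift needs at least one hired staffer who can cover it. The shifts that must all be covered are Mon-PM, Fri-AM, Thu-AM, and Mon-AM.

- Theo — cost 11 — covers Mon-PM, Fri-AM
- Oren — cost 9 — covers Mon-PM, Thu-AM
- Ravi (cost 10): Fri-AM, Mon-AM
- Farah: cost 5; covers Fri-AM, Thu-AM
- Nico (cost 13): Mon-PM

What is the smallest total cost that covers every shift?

The greedy cost-per-new-shift heuristic would pick Farah, Oren, and Ravi for 24, but a cheaper cover exists.
Choose Oren and Ravi: together they cover Mon-PM, Fri-AM, Thu-AM, Mon-AM — every shift.
Total cost: 9 + 10 = 19.
No cover costs less than 19.

19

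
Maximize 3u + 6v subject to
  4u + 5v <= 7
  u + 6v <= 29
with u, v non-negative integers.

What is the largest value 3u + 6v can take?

6

The continuous relaxation peaks at (0, 1.4) with value 8.40; rounding to a feasible lattice point costs some objective.
(u,v)=(0,1): 4·0+5·1=5≤7, 1·0+6·1=6≤29, objective 6.
(u,v)=(1,0): 4·1+5·0=4≤7, 1·1+6·0=1≤29, objective 3.
(u,v)=(0,0): 4·0+5·0=0≤7, 1·0+6·0=0≤29, objective 0.
The best lattice point is (0,1), giving 6.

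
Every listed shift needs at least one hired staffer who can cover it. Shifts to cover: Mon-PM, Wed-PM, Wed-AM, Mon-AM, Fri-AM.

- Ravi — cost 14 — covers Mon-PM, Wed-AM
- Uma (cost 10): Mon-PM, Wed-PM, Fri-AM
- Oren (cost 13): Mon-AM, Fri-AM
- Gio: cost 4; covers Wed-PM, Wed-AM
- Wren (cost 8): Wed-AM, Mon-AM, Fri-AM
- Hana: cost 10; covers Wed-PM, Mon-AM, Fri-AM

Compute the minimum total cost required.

This is an integer covering problem.
The greedy cost-per-new-shift heuristic would pick Gio, Wren, and Uma for 22, but a cheaper cover exists.
Choose Uma and Wren: together they cover Mon-PM, Wed-PM, Wed-AM, Mon-AM, Fri-AM — every shift.
Total cost: 10 + 8 = 18.
No cover costs less than 18.

18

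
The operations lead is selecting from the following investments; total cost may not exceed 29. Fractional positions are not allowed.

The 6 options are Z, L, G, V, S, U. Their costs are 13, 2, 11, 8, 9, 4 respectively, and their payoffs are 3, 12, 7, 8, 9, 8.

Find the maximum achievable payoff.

This is an integer program with binary decision variables.
Allowing fractional choices, the relaxed optimum would be about 40.8, but investments are indivisible.
L + G + S + U: cost 2 + 11 + 9 + 4 = 26 ≤ 29, payoff 12 + 7 + 9 + 8 = 36.
L + V + S + U: cost 2 + 8 + 9 + 4 = 23 ≤ 29, payoff 12 + 8 + 9 + 8 = 37.
Best is L, V, S, and U with total payoff 37.

37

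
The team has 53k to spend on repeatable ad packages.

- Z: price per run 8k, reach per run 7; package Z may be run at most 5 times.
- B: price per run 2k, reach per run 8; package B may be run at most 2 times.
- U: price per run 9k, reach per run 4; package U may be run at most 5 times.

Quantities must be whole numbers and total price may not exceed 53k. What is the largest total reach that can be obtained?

55

Take 5×Z, 2×B, and 1×U: price 53 ≤ 53, reach 5·7 + 2·8 + 1·4 = 55.
B has the best ratio (8/2) and is taken to its limit of 2; remaining capacity is filled optimally with the others.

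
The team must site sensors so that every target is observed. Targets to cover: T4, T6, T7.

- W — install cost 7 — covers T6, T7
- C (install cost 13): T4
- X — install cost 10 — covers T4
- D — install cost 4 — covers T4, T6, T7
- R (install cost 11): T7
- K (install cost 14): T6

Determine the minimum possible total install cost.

4

This is a weighted set-cover instance.
D alone covers T4, T6, T7 — every target.
Total install cost: 4.
No cover costs less than 4.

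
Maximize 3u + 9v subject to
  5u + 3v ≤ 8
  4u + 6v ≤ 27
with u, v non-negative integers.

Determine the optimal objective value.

(u,v)=(0,2): 5·0+3·2=6≤8, 4·0+6·2=12≤27, objective 18.
(u,v)=(1,1): 5·1+3·1=8≤8, 4·1+6·1=10≤27, objective 12.
No feasible integer point exceeds 18.

18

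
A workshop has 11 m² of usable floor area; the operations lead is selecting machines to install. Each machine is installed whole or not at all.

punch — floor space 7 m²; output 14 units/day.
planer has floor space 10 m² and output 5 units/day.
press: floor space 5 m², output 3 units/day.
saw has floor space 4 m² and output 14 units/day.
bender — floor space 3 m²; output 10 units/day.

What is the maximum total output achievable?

28

Allowing fractional choices, the relaxed optimum would be about 32.0, but machines are indivisible.
punch + saw: floor space 7 + 4 = 11 ≤ 11, output 14 + 14 = 28.
punch + bender: floor space 7 + 3 = 10 ≤ 11, output 14 + 10 = 24.
saw + bender: floor space 4 + 3 = 7 ≤ 11, output 14 + 10 = 24.
Best is punch and saw with total output 28.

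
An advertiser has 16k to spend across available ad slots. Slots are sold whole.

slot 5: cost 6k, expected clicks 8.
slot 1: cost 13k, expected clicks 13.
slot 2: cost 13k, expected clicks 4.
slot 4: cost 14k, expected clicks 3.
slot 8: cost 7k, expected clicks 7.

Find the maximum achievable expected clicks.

15

This is an integer program with binary decision variables.
slot 5: cost 6 ≤ 16, expected clicks 8.
slot 5 + slot 8: cost 6 + 7 = 13 ≤ 16, expected clicks 8 + 7 = 15.
slot 1: cost 13 ≤ 16, expected clicks 13.
Best is slot 5 and slot 8 with total expected clicks 15.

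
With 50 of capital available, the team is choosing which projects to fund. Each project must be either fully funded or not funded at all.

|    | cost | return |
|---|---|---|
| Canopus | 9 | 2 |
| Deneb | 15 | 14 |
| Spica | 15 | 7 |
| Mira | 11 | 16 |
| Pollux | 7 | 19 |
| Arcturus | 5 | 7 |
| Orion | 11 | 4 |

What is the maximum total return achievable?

Allowing fractional choices, the relaxed optimum would be about 61.6, but projects are indivisible.
Canopus + Deneb + Mira + Pollux + Arcturus: cost 9 + 15 + 11 + 7 + 5 = 47 ≤ 50, return 2 + 14 + 16 + 19 + 7 = 58.
Deneb + Mira + Pollux + Arcturus + Orion: cost 15 + 11 + 7 + 5 + 11 = 49 ≤ 50, return 14 + 16 + 19 + 7 + 4 = 60.
Best is Deneb, Mira, Pollux, Arcturus, and Orion with total return 60.

60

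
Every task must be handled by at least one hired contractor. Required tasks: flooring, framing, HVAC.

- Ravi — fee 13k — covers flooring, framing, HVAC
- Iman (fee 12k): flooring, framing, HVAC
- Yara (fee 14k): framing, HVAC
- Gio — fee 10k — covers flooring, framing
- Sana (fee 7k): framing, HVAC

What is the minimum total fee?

12

The greedy cost-per-new-task heuristic would pick Sana and Gio for 17, but a cheaper cover exists.
Iman alone covers flooring, framing, HVAC — every task.
Total fee: 12.
No cover costs less than 12.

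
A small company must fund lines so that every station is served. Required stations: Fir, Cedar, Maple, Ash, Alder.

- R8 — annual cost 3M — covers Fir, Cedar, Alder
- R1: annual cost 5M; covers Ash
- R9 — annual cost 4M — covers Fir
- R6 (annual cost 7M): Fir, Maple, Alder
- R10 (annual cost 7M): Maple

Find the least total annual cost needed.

15

Choose R8, R1, and R6: together they cover Fir, Cedar, Maple, Ash, Alder — every station.
Total annual cost: 3 + 5 + 7 = 15.
No cover costs less than 15.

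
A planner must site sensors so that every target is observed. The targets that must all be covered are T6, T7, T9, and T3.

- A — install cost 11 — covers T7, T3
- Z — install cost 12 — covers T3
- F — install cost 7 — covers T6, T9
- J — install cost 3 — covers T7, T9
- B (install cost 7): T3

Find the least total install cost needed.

Choose F, J, and B: together they cover T6, T7, T9, T3 — every target.
Total install cost: 7 + 3 + 7 = 17.
No cover costs less than 17.

17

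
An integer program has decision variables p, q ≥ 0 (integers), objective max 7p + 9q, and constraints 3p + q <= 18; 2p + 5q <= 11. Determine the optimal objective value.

The continuous relaxation peaks at (5.5, 0) with value 38.50; rounding to a feasible lattice point costs some objective.
(p,q)=(5,0) is feasible, giving 35.
(p,q)=(4,0) is feasible, giving 28.
The best lattice point is (5,0), giving 35.

35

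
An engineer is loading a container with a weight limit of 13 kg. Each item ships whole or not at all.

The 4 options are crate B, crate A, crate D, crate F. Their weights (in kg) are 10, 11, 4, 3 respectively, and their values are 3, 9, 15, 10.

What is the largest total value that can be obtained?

25

This is an integer program with binary decision variables.
Allowing fractional choices, the relaxed optimum would be about 29.9, but items are indivisible.
crate D: weight 4 ≤ 13, value 15.
crate D + crate F: weight 4 + 3 = 7 ≤ 13, value 15 + 10 = 25.
Best is crate D and crate F with total value 25.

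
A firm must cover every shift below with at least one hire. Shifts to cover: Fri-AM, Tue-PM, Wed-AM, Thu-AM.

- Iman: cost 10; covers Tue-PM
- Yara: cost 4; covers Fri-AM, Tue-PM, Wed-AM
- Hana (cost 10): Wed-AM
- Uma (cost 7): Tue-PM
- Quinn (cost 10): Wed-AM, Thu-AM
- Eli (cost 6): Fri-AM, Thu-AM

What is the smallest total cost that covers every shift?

Choose Yara and Eli: together they cover Fri-AM, Tue-PM, Wed-AM, Thu-AM — every shift.
Total cost: 4 + 6 = 10.
No cover costs less than 10.

10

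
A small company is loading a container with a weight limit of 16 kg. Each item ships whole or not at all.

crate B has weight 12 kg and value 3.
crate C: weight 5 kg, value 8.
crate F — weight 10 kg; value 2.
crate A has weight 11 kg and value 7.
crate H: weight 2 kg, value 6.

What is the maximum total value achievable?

15

Allowing fractional choices, the relaxed optimum would be about 19.7, but items are indivisible.
crate C + crate A: weight 5 + 11 = 16 ≤ 16, value 8 + 7 = 15.
crate C + crate H: weight 5 + 2 = 7 ≤ 16, value 8 + 6 = 14.
Best is crate C and crate A with total value 15.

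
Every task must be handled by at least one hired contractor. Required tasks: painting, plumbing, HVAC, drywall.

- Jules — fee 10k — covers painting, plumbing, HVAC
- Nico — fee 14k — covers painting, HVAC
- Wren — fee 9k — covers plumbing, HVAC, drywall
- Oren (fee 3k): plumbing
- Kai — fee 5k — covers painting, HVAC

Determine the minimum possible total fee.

The greedy cost-per-new-task heuristic would pick Kai, Oren, and Wren for 17, but a cheaper cover exists.
Choose Wren and Kai: together they cover painting, plumbing, HVAC, drywall — every task.
Total fee: 9 + 5 = 14.
No cover costs less than 14.

14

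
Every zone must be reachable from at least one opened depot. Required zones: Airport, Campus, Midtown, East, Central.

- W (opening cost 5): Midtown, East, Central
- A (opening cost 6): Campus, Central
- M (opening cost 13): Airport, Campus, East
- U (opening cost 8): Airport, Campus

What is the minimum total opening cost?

13

Choose W and U: together they cover Airport, Campus, Midtown, East, Central — every zone.
Total opening cost: 5 + 8 = 13.
No cover costs less than 13.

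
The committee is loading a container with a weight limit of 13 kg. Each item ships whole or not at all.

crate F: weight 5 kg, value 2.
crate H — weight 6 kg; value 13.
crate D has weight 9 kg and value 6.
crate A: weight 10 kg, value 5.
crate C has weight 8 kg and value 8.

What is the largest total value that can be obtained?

This is an integer program with binary decision variables.
crate F + crate H: weight 5 + 6 = 11 ≤ 13, value 2 + 13 = 15.
crate H: weight 6 ≤ 13, value 13.
Best is crate F and crate H with total value 15.

15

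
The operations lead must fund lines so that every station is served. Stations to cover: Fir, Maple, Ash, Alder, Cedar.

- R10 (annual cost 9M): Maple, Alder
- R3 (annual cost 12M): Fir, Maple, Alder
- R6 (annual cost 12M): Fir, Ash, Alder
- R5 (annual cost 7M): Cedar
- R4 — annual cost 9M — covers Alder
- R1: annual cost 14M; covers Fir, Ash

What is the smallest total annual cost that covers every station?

28

The greedy cost-per-new-station heuristic would pick R3, R5, and R6 for 31, but a cheaper cover exists.
Choose R10, R6, and R5: together they cover Fir, Maple, Ash, Alder, Cedar — every station.
Total annual cost: 9 + 12 + 7 = 28.
No cover costs less than 28.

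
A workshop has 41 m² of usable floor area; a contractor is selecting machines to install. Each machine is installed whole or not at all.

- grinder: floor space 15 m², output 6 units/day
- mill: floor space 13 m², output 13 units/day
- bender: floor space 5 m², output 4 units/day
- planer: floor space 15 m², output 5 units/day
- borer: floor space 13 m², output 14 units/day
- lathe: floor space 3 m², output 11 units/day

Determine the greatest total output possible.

42

Take mill, bender, borer, and lathe: floor space 13 + 5 + 13 + 3 = 34 ≤ 41, output 13 + 4 + 14 + 11 = 42.
No other feasible combination does better.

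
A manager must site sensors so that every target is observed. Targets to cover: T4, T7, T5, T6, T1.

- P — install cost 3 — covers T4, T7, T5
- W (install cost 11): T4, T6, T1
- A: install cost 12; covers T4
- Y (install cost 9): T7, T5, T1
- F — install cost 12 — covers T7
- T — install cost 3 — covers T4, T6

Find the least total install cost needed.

Choose Y and T: together they cover T4, T7, T5, T6, T1 — every target.
Total install cost: 9 + 3 = 12.

12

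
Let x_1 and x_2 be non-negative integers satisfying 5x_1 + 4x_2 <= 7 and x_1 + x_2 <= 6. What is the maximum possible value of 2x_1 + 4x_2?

Relaxing integrality, the LP optimum is 7.00 at (x_1,x_2) = (0, 1.75), which is not an integer point.
(x_1,x_2)=(0,1): 5·0+4·1=4≤7, 1·0+1·1=1≤6, objective 4.
(x_1,x_2)=(1,0): 5·1+4·0=5≤7, 1·1+1·0=1≤6, objective 2.
(x_1,x_2)=(0,0): 5·0+4·0=0≤7, 1·0+1·0=0≤6, objective 0.
No feasible integer point exceeds 4.

4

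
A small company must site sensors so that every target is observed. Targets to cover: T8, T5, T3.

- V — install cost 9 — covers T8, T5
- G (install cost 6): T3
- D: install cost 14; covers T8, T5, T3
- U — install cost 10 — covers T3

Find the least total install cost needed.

14

This is an integer covering problem.
The greedy cost-per-new-target heuristic would pick V and G for 15, but a cheaper cover exists.
D alone covers T8, T5, T3 — every target.
Total install cost: 14.
No cover costs less than 14.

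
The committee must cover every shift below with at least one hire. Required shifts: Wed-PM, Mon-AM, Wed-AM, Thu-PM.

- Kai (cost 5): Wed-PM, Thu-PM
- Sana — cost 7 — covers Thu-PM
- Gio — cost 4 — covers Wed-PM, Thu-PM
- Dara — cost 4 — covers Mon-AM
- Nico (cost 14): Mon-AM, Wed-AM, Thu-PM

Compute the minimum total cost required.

The greedy cost-per-new-shift heuristic would pick Gio, Dara, and Nico for 22, but a cheaper cover exists.
Choose Gio and Nico: together they cover Wed-PM, Mon-AM, Wed-AM, Thu-PM — every shift.
Total cost: 4 + 14 = 18.
No cover costs less than 18.

18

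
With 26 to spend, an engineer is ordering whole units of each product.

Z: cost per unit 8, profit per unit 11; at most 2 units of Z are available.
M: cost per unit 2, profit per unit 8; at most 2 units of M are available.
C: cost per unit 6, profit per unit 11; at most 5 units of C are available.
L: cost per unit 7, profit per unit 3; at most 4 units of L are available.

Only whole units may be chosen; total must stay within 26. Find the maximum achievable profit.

52

2×M and 3×C: cost 22 ≤ 26, profit 2·8 + 3·11 = 49.
1×M and 4×C: cost 26 ≤ 26, profit 1·8 + 4·11 = 52.
Best is 52.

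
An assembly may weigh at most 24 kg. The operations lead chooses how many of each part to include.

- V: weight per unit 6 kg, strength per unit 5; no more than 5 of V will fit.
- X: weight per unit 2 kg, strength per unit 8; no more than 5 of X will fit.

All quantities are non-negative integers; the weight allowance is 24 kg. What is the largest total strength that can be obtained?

This is a bounded integer knapsack.
2×V and 5×X: weight 22 ≤ 24, strength 2·5 + 5·8 = 50.
1×V and 5×X: weight 16 ≤ 24, strength 1·5 + 5·8 = 45.
Best is 50.

50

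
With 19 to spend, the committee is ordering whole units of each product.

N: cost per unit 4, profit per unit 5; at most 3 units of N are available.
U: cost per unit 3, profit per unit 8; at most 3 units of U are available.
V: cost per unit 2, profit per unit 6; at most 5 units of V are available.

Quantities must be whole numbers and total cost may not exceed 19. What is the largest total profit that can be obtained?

Take 3×U and 5×V: cost 19 ≤ 19, profit 3·8 + 5·6 = 54.
V has the best ratio (6/2) and is taken to its limit of 5; remaining capacity is filled optimally with the others.

54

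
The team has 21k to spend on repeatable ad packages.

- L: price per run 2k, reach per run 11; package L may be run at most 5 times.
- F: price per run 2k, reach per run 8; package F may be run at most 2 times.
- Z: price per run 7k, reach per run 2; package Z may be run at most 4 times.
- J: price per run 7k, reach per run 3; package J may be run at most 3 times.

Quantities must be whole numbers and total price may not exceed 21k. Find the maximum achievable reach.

Take 5×L, 2×F, and 1×J: price 21 ≤ 21, reach 5·11 + 2·8 + 1·3 = 74.
L has the best ratio (11/2) and is taken to its limit of 5; remaining capacity is filled optimally with the others.

74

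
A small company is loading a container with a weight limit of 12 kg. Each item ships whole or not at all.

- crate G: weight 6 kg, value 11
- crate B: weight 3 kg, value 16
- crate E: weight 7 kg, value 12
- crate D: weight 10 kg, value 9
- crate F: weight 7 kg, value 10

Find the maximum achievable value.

Treat it as a binary knapsack problem.
Allowing fractional choices, the relaxed optimum would be about 32.1, but items are indivisible.
crate G + crate B: weight 6 + 3 = 9 ≤ 12, value 11 + 16 = 27.
crate B + crate F: weight 3 + 7 = 10 ≤ 12, value 16 + 10 = 26.
crate B + crate E: weight 3 + 7 = 10 ≤ 12, value 16 + 12 = 28.
Best is crate B and crate E with total value 28.

28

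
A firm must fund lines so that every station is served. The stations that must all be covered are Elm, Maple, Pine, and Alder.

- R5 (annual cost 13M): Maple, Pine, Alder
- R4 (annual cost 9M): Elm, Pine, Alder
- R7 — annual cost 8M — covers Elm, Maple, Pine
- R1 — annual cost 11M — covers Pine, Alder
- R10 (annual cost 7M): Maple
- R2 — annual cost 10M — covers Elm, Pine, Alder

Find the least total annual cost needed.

16

This is an integer covering problem.
The greedy cost-per-new-station heuristic would pick R7 and R4 for 17, but a cheaper cover exists.
Choose R4 and R10: together they cover Elm, Maple, Pine, Alder — every station.
Total annual cost: 9 + 7 = 16.
No cover costs less than 16.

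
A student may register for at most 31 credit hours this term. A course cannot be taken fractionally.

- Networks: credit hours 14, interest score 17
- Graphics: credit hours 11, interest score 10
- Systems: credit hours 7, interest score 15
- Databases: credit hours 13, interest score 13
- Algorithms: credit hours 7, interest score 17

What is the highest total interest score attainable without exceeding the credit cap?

Allowing fractional choices, the relaxed optimum would be about 52.0, but courses are indivisible.
Graphics + Systems + Algorithms: credit hours 11 + 7 + 7 = 25 ≤ 31, interest score 10 + 15 + 17 = 42.
Networks + Systems + Algorithms: credit hours 14 + 7 + 7 = 28 ≤ 31, interest score 17 + 15 + 17 = 49.
Systems + Databases + Algorithms: credit hours 7 + 13 + 7 = 27 ≤ 31, interest score 15 + 13 + 17 = 45.
Best is Networks, Systems, and Algorithms with total interest score 49.

49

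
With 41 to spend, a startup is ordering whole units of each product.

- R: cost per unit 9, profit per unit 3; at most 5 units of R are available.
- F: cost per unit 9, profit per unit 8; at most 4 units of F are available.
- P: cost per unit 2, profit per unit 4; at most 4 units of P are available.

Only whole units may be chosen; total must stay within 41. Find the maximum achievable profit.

40

This is a bounded integer knapsack.
3×F and 4×P: cost 35 ≤ 41, profit 3·8 + 4·4 = 40.
4×F and 2×P: cost 40 ≤ 41, profit 4·8 + 2·4 = 40.
Best is 40.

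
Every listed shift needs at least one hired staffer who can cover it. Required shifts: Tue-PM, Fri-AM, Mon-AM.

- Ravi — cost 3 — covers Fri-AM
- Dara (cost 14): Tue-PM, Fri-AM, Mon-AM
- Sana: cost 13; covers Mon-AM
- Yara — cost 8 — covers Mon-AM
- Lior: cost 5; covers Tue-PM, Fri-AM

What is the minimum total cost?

Choose Yara and Lior: together they cover Tue-PM, Fri-AM, Mon-AM — every shift.
Total cost: 8 + 5 = 13.
No cover costs less than 13.

13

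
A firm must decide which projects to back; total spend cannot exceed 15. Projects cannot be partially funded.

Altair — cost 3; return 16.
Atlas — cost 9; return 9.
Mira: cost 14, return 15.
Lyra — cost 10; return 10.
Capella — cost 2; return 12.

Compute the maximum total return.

38

This is an integer program with binary decision variables.
Altair + Atlas + Capella: cost 3 + 9 + 2 = 14 ≤ 15, return 16 + 9 + 12 = 37.
Altair + Lyra + Capella: cost 3 + 10 + 2 = 15 ≤ 15, return 16 + 10 + 12 = 38.
Altair + Capella: cost 3 + 2 = 5 ≤ 15, return 16 + 12 = 28.
Best is Altair, Lyra, and Capella with total return 38.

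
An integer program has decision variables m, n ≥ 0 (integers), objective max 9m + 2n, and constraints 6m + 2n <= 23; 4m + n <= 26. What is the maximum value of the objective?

(m,n)=(3,2): 6·3+2·2=22≤23, 4·3+1·2=14≤26, objective 31.
(m,n)=(3,1): 6·3+2·1=20≤23, 4·3+1·1=13≤26, objective 29.
(m,n)=(3,0): 6·3+2·0=18≤23, 4·3+1·0=12≤26, objective 27.
(m,n)=(2,3): 6·2+2·3=18≤23, 4·2+1·3=11≤26, objective 24.
The best lattice point is (3,2), giving 31.

31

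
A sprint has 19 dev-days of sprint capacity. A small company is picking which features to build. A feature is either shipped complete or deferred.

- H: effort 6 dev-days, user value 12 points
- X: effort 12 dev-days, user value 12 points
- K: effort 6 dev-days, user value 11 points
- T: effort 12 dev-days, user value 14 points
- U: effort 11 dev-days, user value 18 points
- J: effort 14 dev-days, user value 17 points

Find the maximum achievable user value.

30

This is an integer program with binary decision variables.
Take H and U: effort 6 + 11 = 17 ≤ 19, user value 12 + 18 = 30.
No other feasible combination does better.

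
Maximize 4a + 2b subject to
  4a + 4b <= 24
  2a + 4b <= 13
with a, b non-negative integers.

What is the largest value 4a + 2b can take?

24

(a,b)=(6,0): 4·6+4·0=24≤24, 2·6+4·0=12≤13, objective 24.
(a,b)=(5,0): 4·5+4·0=20≤24, 2·5+4·0=10≤13, objective 20.
No feasible integer point exceeds 24.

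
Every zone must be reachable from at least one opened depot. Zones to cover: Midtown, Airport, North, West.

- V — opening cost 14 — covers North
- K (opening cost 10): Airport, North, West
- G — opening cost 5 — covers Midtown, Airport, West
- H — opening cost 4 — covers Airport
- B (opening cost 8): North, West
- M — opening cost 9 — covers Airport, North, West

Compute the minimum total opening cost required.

13

Choose G and B: together they cover Midtown, Airport, North, West — every zone.
Total opening cost: 5 + 8 = 13.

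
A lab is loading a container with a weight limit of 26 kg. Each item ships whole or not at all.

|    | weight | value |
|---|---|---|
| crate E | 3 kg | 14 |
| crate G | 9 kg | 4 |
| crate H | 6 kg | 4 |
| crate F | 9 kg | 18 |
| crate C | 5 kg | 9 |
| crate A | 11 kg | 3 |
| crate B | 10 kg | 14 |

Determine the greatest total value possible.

46

crate E + crate G + crate F + crate C: weight 3 + 9 + 9 + 5 = 26 ≤ 26, value 14 + 4 + 18 + 9 = 45.
crate E + crate H + crate F + crate C: weight 3 + 6 + 9 + 5 = 23 ≤ 26, value 14 + 4 + 18 + 9 = 45.
crate E + crate F + crate B: weight 3 + 9 + 10 = 22 ≤ 26, value 14 + 18 + 14 = 46.
Best is crate E, crate F, and crate B with total value 46.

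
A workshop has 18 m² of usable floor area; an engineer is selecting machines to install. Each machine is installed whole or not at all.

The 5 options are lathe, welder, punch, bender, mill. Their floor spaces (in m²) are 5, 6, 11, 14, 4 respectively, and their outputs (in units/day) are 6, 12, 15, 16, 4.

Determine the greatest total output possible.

Treat it as a binary knapsack problem.
lathe + punch: floor space 5 + 11 = 16 ≤ 18, output 6 + 15 = 21.
lathe + welder + mill: floor space 5 + 6 + 4 = 15 ≤ 18, output 6 + 12 + 4 = 22.
welder + punch: floor space 6 + 11 = 17 ≤ 18, output 12 + 15 = 27.
Best is welder and punch with total output 27.

27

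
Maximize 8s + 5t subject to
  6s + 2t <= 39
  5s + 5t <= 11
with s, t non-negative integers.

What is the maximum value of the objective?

Relaxing integrality, the LP optimum is 17.60 at (s,t) = (2.2, 0), which is not an integer point.
(s,t)=(2,0) is feasible, giving 16.
(s,t)=(1,1) is feasible, giving 13.
No feasible integer point exceeds 16.

16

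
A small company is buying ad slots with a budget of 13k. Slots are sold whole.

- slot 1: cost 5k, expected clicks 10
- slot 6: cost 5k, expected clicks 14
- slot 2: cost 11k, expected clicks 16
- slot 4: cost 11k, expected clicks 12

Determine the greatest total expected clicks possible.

24

Take slot 1 and slot 6: cost 5 + 5 = 10 ≤ 13, expected clicks 10 + 14 = 24.
No other feasible combination does better.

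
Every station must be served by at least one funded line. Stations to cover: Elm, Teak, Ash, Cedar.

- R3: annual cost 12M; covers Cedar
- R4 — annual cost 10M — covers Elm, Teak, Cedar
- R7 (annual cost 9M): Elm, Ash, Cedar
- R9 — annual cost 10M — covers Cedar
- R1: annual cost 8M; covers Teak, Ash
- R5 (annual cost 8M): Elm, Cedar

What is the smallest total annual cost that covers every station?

16

The greedy cost-per-new-station heuristic would pick R7 and R1 for 17, but a cheaper cover exists.
Choose R1 and R5: together they cover Elm, Teak, Ash, Cedar — every station.
Total annual cost: 8 + 8 = 16.
No cover costs less than 16.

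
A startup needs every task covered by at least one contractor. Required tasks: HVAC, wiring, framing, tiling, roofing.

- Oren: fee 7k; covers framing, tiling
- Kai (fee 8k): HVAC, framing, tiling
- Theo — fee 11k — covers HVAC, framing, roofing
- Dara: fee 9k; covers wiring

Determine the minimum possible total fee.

Choose Oren, Theo, and Dara: together they cover HVAC, wiring, framing, tiling, roofing — every task.
Total fee: 7 + 11 + 9 = 27.

27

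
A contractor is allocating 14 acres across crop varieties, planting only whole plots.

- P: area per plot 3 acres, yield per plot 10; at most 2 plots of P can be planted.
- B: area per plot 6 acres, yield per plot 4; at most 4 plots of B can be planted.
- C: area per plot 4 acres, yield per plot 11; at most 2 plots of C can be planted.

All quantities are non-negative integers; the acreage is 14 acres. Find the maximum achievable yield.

42

1×P and 2×C: area 11 ≤ 14, yield 1·10 + 2·11 = 32.
2×P and 2×C: area 14 ≤ 14, yield 2·10 + 2·11 = 42.
Best is 42.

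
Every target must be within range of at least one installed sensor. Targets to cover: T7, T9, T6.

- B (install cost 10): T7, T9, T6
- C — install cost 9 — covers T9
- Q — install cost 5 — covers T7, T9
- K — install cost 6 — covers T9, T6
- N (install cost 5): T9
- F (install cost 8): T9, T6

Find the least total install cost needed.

10

The greedy cost-per-new-target heuristic would pick Q and K for 11, but a cheaper cover exists.
B alone covers T7, T9, T6 — every target.
Total install cost: 10.
No cover costs less than 10.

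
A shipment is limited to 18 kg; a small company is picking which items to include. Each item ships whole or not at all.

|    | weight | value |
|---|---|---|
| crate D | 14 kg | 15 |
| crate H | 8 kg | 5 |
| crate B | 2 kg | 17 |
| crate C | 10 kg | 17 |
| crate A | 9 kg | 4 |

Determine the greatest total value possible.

crate B + crate C: weight 2 + 10 = 12 ≤ 18, value 17 + 17 = 34.
crate H + crate B: weight 8 + 2 = 10 ≤ 18, value 5 + 17 = 22.
crate D + crate B: weight 14 + 2 = 16 ≤ 18, value 15 + 17 = 32.
Best is crate B and crate C with total value 34.

34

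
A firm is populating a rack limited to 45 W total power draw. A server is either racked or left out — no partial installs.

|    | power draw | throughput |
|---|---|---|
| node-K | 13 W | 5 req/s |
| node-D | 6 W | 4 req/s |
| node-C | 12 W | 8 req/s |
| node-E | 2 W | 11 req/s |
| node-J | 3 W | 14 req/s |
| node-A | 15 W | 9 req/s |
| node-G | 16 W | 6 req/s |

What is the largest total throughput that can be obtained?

node-K + node-C + node-E + node-J + node-A: power draw 13 + 12 + 2 + 3 + 15 = 45 ≤ 45, throughput 5 + 8 + 11 + 14 + 9 = 47.
node-D + node-C + node-E + node-J + node-A: power draw 6 + 12 + 2 + 3 + 15 = 38 ≤ 45, throughput 4 + 8 + 11 + 14 + 9 = 46.
Best is node-K, node-C, node-E, node-J, and node-A with total throughput 47.

47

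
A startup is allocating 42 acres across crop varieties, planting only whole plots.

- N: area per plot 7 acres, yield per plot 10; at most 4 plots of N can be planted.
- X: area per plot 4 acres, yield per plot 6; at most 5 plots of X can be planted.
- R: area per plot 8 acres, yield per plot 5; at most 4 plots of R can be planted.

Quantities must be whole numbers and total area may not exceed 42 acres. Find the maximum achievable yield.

3×N and 5×X: area 41 ≤ 42, yield 3·10 + 5·6 = 60.
4×N and 3×X: area 40 ≤ 42, yield 4·10 + 3·6 = 58.
Best is 60.

60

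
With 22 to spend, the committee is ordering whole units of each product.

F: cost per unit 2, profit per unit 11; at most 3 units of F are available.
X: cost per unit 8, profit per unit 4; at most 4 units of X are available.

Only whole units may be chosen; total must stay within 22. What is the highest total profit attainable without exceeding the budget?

This is a bounded integer knapsack.
3×F and 2×X: cost 22 ≤ 22, profit 3·11 + 2·4 = 41.
3×F and 1×X: cost 14 ≤ 22, profit 3·11 + 1·4 = 37.
Best is 41.

41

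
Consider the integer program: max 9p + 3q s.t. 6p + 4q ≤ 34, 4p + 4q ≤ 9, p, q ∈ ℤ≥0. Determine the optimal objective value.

(p,q)=(2,0): 6·2+4·0=12≤34, 4·2+4·0=8≤9, objective 18.
(p,q)=(1,1): 6·1+4·1=10≤34, 4·1+4·1=8≤9, objective 12.
(p,q)=(1,0): 6·1+4·0=6≤34, 4·1+4·0=4≤9, objective 9.
No feasible integer point exceeds 18.

18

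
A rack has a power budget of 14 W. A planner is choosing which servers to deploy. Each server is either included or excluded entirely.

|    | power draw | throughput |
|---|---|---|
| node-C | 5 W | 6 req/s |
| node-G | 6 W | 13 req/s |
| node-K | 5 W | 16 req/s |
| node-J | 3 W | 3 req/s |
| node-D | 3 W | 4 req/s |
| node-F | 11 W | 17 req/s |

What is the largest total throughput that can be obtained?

node-G + node-K + node-J: power draw 6 + 5 + 3 = 14 ≤ 14, throughput 13 + 16 + 3 = 32.
node-G + node-K + node-D: power draw 6 + 5 + 3 = 14 ≤ 14, throughput 13 + 16 + 4 = 33.
Best is node-G, node-K, and node-D with total throughput 33.

33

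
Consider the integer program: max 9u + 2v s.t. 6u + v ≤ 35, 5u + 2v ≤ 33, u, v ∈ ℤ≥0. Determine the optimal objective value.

53

(u,v)=(5,4): 6·5+1·4=34≤35, 5·5+2·4=33≤33, objective 53.
(u,v)=(5,3): 6·5+1·3=33≤35, 5·5+2·3=31≤33, objective 51.
(u,v)=(5,2): 6·5+1·2=32≤35, 5·5+2·2=29≤33, objective 49.
The best lattice point is (5,4), giving 53.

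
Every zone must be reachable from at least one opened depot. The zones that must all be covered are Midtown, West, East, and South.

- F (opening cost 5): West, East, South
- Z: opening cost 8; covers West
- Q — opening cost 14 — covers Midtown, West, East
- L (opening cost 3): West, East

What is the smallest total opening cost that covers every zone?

19

The greedy cost-per-new-zone heuristic would pick L, F, and Q for 22, but a cheaper cover exists.
Choose F and Q: together they cover Midtown, West, East, South — every zone.
Total opening cost: 5 + 14 = 19.
No cover costs less than 19.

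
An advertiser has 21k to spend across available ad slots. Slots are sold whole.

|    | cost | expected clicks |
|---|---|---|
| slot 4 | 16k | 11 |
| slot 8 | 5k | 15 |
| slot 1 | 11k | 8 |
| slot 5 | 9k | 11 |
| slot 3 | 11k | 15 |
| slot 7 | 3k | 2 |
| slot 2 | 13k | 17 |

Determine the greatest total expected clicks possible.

This is an integer program with binary decision variables.
slot 8 + slot 7 + slot 2: cost 5 + 3 + 13 = 21 ≤ 21, expected clicks 15 + 2 + 17 = 34.
slot 8 + slot 3 + slot 7: cost 5 + 11 + 3 = 19 ≤ 21, expected clicks 15 + 15 + 2 = 32.
slot 8 + slot 2: cost 5 + 13 = 18 ≤ 21, expected clicks 15 + 17 = 32.
Best is slot 8, slot 7, and slot 2 with total expected clicks 34.

34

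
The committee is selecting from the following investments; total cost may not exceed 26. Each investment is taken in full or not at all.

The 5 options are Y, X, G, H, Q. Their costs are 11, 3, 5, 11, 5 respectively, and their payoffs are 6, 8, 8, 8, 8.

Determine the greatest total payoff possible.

This is an integer program with binary decision variables.
Allowing fractional choices, the relaxed optimum would be about 33.1, but investments are indivisible.
X + G + H + Q: cost 3 + 5 + 11 + 5 = 24 ≤ 26, payoff 8 + 8 + 8 + 8 = 32.
Y + X + G + Q: cost 11 + 3 + 5 + 5 = 24 ≤ 26, payoff 6 + 8 + 8 + 8 = 30.
X + G + Q: cost 3 + 5 + 5 = 13 ≤ 26, payoff 8 + 8 + 8 = 24.
Best is X, G, H, and Q with total payoff 32.

32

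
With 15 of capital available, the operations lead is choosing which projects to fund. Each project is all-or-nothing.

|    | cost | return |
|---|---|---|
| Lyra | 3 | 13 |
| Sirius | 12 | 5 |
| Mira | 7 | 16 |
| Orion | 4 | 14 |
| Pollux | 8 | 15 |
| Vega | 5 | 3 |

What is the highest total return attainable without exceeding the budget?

Lyra + Mira + Vega: cost 3 + 7 + 5 = 15 ≤ 15, return 13 + 16 + 3 = 32.
Lyra + Orion + Pollux: cost 3 + 4 + 8 = 15 ≤ 15, return 13 + 14 + 15 = 42.
Lyra + Mira + Orion: cost 3 + 7 + 4 = 14 ≤ 15, return 13 + 16 + 14 = 43.
Best is Lyra, Mira, and Orion with total return 43.

43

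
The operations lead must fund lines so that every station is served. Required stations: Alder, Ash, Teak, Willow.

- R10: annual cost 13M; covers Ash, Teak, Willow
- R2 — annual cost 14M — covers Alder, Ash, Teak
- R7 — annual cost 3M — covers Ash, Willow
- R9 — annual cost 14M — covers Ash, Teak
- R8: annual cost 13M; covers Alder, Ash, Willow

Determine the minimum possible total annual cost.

Choose R2 and R7: together they cover Alder, Ash, Teak, Willow — every station.
Total annual cost: 14 + 3 = 17.
No cover costs less than 17.

17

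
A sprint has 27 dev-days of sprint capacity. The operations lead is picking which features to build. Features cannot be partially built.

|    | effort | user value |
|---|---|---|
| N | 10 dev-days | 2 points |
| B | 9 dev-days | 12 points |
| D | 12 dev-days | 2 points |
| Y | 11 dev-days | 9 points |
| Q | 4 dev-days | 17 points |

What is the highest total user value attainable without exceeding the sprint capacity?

B + D + Q: effort 9 + 12 + 4 = 25 ≤ 27, user value 12 + 2 + 17 = 31.
N + B + Q: effort 10 + 9 + 4 = 23 ≤ 27, user value 2 + 12 + 17 = 31.
B + Y + Q: effort 9 + 11 + 4 = 24 ≤ 27, user value 12 + 9 + 17 = 38.
Best is B, Y, and Q with total user value 38.

38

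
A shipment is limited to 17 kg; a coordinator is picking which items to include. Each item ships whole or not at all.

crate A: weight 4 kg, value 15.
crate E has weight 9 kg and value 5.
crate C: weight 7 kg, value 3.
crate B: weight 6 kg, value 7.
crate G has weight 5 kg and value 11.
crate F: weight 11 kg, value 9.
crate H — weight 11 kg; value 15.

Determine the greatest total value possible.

33

Allowing fractional choices, the relaxed optimum would be about 36.9, but items are indivisible.
crate A + crate B + crate G: weight 4 + 6 + 5 = 15 ≤ 17, value 15 + 7 + 11 = 33.
crate A + crate C + crate G: weight 4 + 7 + 5 = 16 ≤ 17, value 15 + 3 + 11 = 29.
crate A + crate H: weight 4 + 11 = 15 ≤ 17, value 15 + 15 = 30.
Best is crate A, crate B, and crate G with total value 33.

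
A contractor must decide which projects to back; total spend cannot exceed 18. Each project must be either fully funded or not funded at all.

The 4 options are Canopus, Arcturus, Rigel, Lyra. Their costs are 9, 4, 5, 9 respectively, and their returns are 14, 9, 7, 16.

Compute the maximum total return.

Arcturus + Rigel + Lyra: cost 4 + 5 + 9 = 18 ≤ 18, return 9 + 7 + 16 = 32.
Canopus + Arcturus + Rigel: cost 9 + 4 + 5 = 18 ≤ 18, return 14 + 9 + 7 = 30.
Best is Arcturus, Rigel, and Lyra with total return 32.

32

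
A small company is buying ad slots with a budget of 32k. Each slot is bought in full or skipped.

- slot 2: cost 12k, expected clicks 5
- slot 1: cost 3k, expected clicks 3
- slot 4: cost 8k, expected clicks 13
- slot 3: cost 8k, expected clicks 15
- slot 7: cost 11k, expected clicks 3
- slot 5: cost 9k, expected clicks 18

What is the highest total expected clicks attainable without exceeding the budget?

49

Allowing fractional choices, the relaxed optimum would be about 50.7, but ad slots are indivisible.
slot 4 + slot 3 + slot 5: cost 8 + 8 + 9 = 25 ≤ 32, expected clicks 13 + 15 + 18 = 46.
slot 1 + slot 4 + slot 3 + slot 5: cost 3 + 8 + 8 + 9 = 28 ≤ 32, expected clicks 3 + 13 + 15 + 18 = 49.
slot 2 + slot 1 + slot 3 + slot 5: cost 12 + 3 + 8 + 9 = 32 ≤ 32, expected clicks 5 + 3 + 15 + 18 = 41.
Best is slot 1, slot 4, slot 3, and slot 5 with total expected clicks 49.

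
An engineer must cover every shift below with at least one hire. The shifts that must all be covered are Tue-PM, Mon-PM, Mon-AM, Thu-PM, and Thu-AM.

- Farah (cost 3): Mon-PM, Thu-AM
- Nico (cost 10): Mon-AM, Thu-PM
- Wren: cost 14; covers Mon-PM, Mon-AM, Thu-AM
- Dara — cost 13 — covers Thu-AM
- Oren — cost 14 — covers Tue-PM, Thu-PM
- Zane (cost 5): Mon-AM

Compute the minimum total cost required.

22

The greedy cost-per-new-shift heuristic would pick Farah, Nico, and Oren for 27, but a cheaper cover exists.
Choose Farah, Oren, and Zane: together they cover Tue-PM, Mon-PM, Mon-AM, Thu-PM, Thu-AM — every shift.
Total cost: 3 + 14 + 5 = 22.
No cover costs less than 22.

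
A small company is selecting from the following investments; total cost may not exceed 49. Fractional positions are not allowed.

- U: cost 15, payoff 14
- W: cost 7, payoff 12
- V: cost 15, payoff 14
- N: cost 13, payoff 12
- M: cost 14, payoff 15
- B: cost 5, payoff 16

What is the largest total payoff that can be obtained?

59

W + V + M + B: cost 7 + 15 + 14 + 5 = 41 ≤ 49, payoff 12 + 14 + 15 + 16 = 57.
U + V + M + B: cost 15 + 15 + 14 + 5 = 49 ≤ 49, payoff 14 + 14 + 15 + 16 = 59.
U + W + M + B: cost 15 + 7 + 14 + 5 = 41 ≤ 49, payoff 14 + 12 + 15 + 16 = 57.
Best is U, V, M, and B with total payoff 59.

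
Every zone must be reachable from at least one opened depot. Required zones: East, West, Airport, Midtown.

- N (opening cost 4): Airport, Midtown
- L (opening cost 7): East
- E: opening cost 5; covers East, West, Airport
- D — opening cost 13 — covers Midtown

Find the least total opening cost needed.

9

Choose N and E: together they cover East, West, Airport, Midtown — every zone.
Total opening cost: 4 + 5 = 9.
No cover costs less than 9.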